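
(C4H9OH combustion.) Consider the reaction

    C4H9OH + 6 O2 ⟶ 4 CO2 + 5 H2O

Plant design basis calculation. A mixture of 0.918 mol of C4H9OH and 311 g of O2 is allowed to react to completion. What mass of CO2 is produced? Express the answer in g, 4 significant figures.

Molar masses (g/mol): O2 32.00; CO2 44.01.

n(C4H9OH) = 0.9180 mol
n(O2) = 311.0 / 32.00 = 9.719 mol
n/ν for C4H9OH = 0.9180/1 = 0.9180
n/ν for O2 = 9.719/6 = 1.620
Smallest n/ν is C4H9OH → limiting reagent.
n(CO2) = (4/1) × 0.9180 = 3.672 mol
mass = 3.672 × 44.01 = 161.6 g

161.6 g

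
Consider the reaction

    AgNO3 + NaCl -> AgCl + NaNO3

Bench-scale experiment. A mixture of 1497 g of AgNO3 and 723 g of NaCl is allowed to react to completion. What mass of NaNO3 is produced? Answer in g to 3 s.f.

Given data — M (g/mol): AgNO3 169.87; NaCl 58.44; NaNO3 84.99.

n(AgNO3) = 1497 / 169.87 = 8.813 mol
n(NaCl) = 723.0 / 58.44 = 12.37 mol
n/ν → AgNO3: 8.813, NaCl: 12.37; AgNO3 is limiting.
n(NaNO3) = (1/1) × 8.813 = 8.813 mol
mass = 8.813 × 84.99 = 749.0 g

749 g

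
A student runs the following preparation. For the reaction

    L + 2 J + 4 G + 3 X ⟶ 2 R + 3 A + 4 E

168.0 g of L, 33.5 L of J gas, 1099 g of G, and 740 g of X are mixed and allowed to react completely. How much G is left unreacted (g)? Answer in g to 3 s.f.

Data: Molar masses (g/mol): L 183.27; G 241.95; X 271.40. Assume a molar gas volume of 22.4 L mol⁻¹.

375 g

n(L) = 168.0 / 183.27 = 0.9167 mol
n(J) = 33.50 / 22.4 = 1.496 mol
n(G) = 1099 / 241.95 = 4.542 mol
n(X) = 740.0 / 271.40 = 2.727 mol
n/ν for L = 0.9167/1 = 0.9167
n/ν for J = 1.496/2 = 0.7480
n/ν for G = 4.542/4 = 1.136
n/ν for X = 2.727/3 = 0.9090
Smallest n/ν is J → limiting reagent.
G consumed = (4/2) × 1.496 = 2.992 mol
G remaining = 4.542 − 2.992 = 1.550 mol
mass = 1.550 × 241.95 = 375.0 g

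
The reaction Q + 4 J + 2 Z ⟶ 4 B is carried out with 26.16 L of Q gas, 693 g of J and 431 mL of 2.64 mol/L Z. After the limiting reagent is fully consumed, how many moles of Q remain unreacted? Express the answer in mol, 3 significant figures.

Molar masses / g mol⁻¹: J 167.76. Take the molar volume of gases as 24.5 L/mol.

0.499 mol

n(Q) = 26.16 / 24.5 = 1.068 mol
n(J) = 693.0 / 167.76 = 4.131 mol
n(Z) = 2.64 × 431.0/1000 = 1.138 mol
n/ν for Q = 1.068/1 = 1.068
n/ν for J = 4.131/4 = 1.033
n/ν for Z = 1.138/2 = 0.5690
Smallest n/ν is Z → limiting reagent.
Q consumed = (1/2) × 1.138 = 0.5690 mol
Q remaining = 1.068 − 0.5690 = 0.4990 mol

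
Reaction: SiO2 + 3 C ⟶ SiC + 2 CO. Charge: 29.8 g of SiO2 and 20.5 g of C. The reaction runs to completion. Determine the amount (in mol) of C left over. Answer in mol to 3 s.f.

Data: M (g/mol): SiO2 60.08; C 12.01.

0.219 mol

n(SiO2) = 29.80 / 60.08 = 0.4960 mol
n(C) = 20.50 / 12.01 = 1.707 mol
n/ν → SiO2: 0.4960, C: 0.5690; SiO2 is limiting.
C consumed = (3/1) × 0.4960 = 1.488 mol
C remaining = 1.707 − 1.488 = 0.2190 mol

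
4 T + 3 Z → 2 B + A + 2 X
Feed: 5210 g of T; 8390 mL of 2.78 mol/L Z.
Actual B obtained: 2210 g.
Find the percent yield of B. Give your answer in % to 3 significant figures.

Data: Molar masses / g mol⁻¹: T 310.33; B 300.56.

87.6 %

n(T) = 5210 / 310.33 = 16.79 mol
n(Z) = 2.78 × 8390/1000 = 23.32 mol
n/ν for T = 16.79/4 = 4.198
n/ν for Z = 23.32/3 = 7.773
Smallest n/ν is T → limiting reagent.
theoretical n(B) = (2/4) × 16.79 = 8.395 mol → 2523 g
% yield = 2210 / 2523 × 100 = 87.59 %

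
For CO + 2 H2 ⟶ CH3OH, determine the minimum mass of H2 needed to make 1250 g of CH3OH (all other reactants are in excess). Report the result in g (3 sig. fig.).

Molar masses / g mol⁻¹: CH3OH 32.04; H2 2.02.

158 g

n(CH3OH) = 1250 / 32.04 = 39.01 mol
n(H2) = (2/1) × 39.01 = 78.02 mol
mass = 78.02 × 2.02 = 157.6 g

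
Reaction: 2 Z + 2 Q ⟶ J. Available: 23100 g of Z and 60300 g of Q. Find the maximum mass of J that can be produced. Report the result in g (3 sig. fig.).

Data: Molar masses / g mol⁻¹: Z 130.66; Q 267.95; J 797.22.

70500 g

n(Z) = 23100 / 130.66 = 176.8 mol
n(Q) = 60300 / 267.95 = 225.0 mol
n/ν → Z: 88.40, Q: 112.5; Z is limiting.
n(J) = (1/2) × 176.8 = 88.40 mol
mass = 88.40 × 797.22 = 70470 g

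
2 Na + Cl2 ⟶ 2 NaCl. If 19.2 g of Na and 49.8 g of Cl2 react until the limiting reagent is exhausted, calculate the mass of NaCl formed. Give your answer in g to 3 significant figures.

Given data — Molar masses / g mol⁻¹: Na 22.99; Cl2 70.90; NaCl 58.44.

n(Na) = 19.20 / 22.99 = 0.8351 mol
n(Cl2) = 49.80 / 70.90 = 0.7024 mol
n/ν for Na = 0.8351/2 = 0.4176
n/ν for Cl2 = 0.7024/1 = 0.7024
Smallest n/ν is Na → limiting reagent.
n(NaCl) = (2/2) × 0.8351 = 0.8351 mol
mass = 0.8351 × 58.44 = 48.80 g

48.8 g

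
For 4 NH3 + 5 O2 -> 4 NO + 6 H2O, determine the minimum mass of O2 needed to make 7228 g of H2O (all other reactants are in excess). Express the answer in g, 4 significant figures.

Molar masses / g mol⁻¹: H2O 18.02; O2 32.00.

10700 g

n(H2O) = 7228 / 18.02 = 401.1 mol
n(O2) = (5/6) × 401.1 = 334.3 mol
mass = 334.3 × 32.00 = 10700 g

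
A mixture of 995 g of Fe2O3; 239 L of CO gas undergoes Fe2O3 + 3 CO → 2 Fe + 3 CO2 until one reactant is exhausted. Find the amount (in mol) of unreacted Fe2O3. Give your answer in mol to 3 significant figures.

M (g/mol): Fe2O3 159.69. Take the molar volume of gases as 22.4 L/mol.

2.67 mol

n(Fe2O3) = 995.0 / 159.69 = 6.231 mol
n(CO) = 239.0 / 22.4 = 10.67 mol
n/ν for Fe2O3 = 6.231/1 = 6.231
n/ν for CO = 10.67/3 = 3.557
Smallest n/ν is CO → limiting reagent.
Fe2O3 consumed = (1/3) × 10.67 = 3.557 mol
Fe2O3 remaining = 6.231 − 3.557 = 2.674 mol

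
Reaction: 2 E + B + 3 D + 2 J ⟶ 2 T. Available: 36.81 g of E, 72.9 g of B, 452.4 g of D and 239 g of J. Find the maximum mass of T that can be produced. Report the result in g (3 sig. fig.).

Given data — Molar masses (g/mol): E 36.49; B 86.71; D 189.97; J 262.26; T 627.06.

571 g

n(E) = 36.81 / 36.49 = 1.009 mol
n(B) = 72.90 / 86.71 = 0.8407 mol
n(D) = 452.4 / 189.97 = 2.381 mol
n(J) = 239.0 / 262.26 = 0.9113 mol
n/ν for E = 1.009/2 = 0.5045
n/ν for B = 0.8407/1 = 0.8407
n/ν for D = 2.381/3 = 0.7937
n/ν for J = 0.9113/2 = 0.4557
Smallest n/ν is J → limiting reagent.
n(T) = (2/2) × 0.9113 = 0.9113 mol
mass = 0.9113 × 627.06 = 571.4 g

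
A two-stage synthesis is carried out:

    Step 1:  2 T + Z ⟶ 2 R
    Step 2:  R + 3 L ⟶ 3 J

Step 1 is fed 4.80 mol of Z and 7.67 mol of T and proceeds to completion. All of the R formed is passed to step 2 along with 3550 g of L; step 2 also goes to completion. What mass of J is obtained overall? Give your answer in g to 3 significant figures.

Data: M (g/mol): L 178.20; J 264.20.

Step 1:
n(Z) = 4.800 mol
n(T) = 7.670 mol
n/ν → Z: 4.800, T: 3.835; T is limiting.
n(R) produced = (2/2) × 7.670 = 7.670 mol
Step 2:
n(R) available = 7.670 mol
n(L) = 3550 / 178.20 = 19.92 mol
n/ν → R: 7.670, L: 6.640; L is limiting.
n(J) = (3/3) × 19.92 = 19.92 mol
mass = 19.92 × 264.20 = 5263 g

5260 g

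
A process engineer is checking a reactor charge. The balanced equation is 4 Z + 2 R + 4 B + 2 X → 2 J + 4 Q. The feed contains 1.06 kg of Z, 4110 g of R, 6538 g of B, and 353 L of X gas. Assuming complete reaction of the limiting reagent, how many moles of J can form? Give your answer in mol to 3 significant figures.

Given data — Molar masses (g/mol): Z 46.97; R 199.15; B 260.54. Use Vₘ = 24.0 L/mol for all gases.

n(Z) = 1.060×1000 / 46.97 = 22.57 mol
n(R) = 4110 / 199.15 = 20.64 mol
n(B) = 6538 / 260.54 = 25.09 mol
n(X) = 353.0 / 24.0 = 14.71 mol
n/ν for Z = 22.57/4 = 5.643
n/ν for R = 20.64/2 = 10.32
n/ν for B = 25.09/4 = 6.273
n/ν for X = 14.71/2 = 7.355
Smallest n/ν is Z → limiting reagent.
n(J) = (2/4) × 22.57 = 11.29 mol

11.3 mol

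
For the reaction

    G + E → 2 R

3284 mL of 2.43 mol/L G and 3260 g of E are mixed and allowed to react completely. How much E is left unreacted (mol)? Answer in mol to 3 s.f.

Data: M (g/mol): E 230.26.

6.18 mol

n(G) = 2.43 × 3284/1000 = 7.980 mol
n(E) = 3260 / 230.26 = 14.16 mol
n/ν for G = 7.980/1 = 7.980
n/ν for E = 14.16/1 = 14.16
Smallest n/ν is G → limiting reagent.
E consumed = (1/1) × 7.980 = 7.980 mol
E remaining = 14.16 − 7.980 = 6.180 mol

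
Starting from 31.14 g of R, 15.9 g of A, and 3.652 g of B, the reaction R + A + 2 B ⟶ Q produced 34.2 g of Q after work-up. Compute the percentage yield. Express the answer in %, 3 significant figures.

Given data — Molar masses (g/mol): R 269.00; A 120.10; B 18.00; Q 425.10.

n(R) = 31.14 / 269.00 = 0.1158 mol
n(A) = 15.90 / 120.10 = 0.1324 mol
n(B) = 3.652 / 18.00 = 0.2029 mol
n/ν for R = 0.1158/1 = 0.1158
n/ν for A = 0.1324/1 = 0.1324
n/ν for B = 0.2029/2 = 0.1015
Smallest n/ν is B → limiting reagent.
theoretical n(Q) = (1/2) × 0.2029 = 0.1015 mol → 43.15 g
% yield = 34.2 / 43.15 × 100 = 79.26 %

79.3 %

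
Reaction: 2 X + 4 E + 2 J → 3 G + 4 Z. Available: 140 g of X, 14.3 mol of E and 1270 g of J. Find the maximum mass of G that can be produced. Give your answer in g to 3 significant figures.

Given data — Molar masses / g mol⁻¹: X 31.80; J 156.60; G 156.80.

1040 g

n(X) = 140.0 / 31.80 = 4.403 mol
n(E) = 14.30 mol
n(J) = 1270 / 156.60 = 8.110 mol
n/ν → X: 2.202, E: 3.575, J: 4.055; X is limiting.
n(G) = (3/2) × 4.403 = 6.605 mol
mass = 6.605 × 156.80 = 1036 g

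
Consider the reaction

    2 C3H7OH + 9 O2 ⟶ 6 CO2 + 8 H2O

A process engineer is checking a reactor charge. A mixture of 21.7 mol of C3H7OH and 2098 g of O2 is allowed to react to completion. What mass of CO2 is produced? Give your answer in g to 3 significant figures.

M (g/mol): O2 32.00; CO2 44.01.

n(C3H7OH) = 21.70 mol
n(O2) = 2098 / 32.00 = 65.56 mol
n/ν for C3H7OH = 21.70/2 = 10.85
n/ν for O2 = 65.56/9 = 7.284
Smallest n/ν is O2 → limiting reagent.
n(CO2) = (6/9) × 65.56 = 43.71 mol
mass = 43.71 × 44.01 = 1924 g

1920 g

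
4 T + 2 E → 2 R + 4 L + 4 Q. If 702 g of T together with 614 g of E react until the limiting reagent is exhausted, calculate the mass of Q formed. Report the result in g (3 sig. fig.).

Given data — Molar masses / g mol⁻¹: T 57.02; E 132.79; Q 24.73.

n(T) = 702.0 / 57.02 = 12.31 mol
n(E) = 614.0 / 132.79 = 4.624 mol
n/ν → T: 3.078, E: 2.312; E is limiting.
n(Q) = (4/2) × 4.624 = 9.248 mol
mass = 9.248 × 24.73 = 228.7 g

229 g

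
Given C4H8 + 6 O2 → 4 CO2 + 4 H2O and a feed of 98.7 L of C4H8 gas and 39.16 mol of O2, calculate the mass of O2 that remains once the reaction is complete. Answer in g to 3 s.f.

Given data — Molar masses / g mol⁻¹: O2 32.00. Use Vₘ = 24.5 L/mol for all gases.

n(C4H8) = 98.70 / 24.5 = 4.029 mol
n(O2) = 39.16 mol
n/ν for C4H8 = 4.029/1 = 4.029
n/ν for O2 = 39.16/6 = 6.527
Smallest n/ν is C4H8 → limiting reagent.
O2 consumed = (6/1) × 4.029 = 24.17 mol
O2 remaining = 39.16 − 24.17 = 14.99 mol
mass = 14.99 × 32.00 = 479.7 g

480 g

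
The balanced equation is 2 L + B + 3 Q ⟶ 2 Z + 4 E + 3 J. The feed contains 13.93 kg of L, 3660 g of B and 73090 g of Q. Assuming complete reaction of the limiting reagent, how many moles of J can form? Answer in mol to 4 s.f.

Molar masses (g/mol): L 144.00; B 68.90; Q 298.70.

n(L) = 13.93×1000 / 144.00 = 96.74 mol
n(B) = 3660 / 68.90 = 53.12 mol
n(Q) = 73090 / 298.70 = 244.7 mol
n/ν for L = 96.74/2 = 48.37
n/ν for B = 53.12/1 = 53.12
n/ν for Q = 244.7/3 = 81.57
Smallest n/ν is L → limiting reagent.
n(J) = (3/2) × 96.74 = 145.1 mol

145.1 mol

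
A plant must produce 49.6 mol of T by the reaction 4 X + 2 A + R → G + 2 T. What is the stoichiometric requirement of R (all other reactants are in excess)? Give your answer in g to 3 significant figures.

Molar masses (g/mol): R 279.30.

6930 g

n(T) = 49.60 mol
n(R) = (1/2) × 49.60 = 24.80 mol
mass = 24.80 × 279.30 = 6927 g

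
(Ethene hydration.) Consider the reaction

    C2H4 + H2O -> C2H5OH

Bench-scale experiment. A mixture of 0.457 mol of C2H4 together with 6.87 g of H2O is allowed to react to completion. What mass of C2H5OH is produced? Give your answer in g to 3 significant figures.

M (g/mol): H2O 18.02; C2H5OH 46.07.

17.6 g

n(C2H4) = 0.4570 mol
n(H2O) = 6.870 / 18.02 = 0.3812 mol
n/ν → C2H4: 0.4570, H2O: 0.3812; H2O is limiting.
n(C2H5OH) = (1/1) × 0.3812 = 0.3812 mol
mass = 0.3812 × 46.07 = 17.56 g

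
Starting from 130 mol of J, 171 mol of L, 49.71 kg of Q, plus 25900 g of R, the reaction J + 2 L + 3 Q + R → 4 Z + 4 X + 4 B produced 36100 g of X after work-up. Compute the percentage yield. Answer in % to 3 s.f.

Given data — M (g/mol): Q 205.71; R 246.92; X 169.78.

66.0 %

n(J) = 130.0 mol
n(L) = 171.0 mol
n(Q) = 49.71×1000 / 205.71 = 241.7 mol
n(R) = 25900 / 246.92 = 104.9 mol
n/ν → J: 130.0, L: 85.50, Q: 80.57, R: 104.9; Q is limiting.
theoretical n(X) = (4/3) × 241.7 = 322.3 mol → 54720 g
% yield = 36100 / 54720 × 100 = 65.97 %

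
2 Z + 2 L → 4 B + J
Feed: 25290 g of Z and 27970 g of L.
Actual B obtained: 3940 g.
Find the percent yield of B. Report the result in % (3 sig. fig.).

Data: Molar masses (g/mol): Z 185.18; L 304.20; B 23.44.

n(Z) = 25290 / 185.18 = 136.6 mol
n(L) = 27970 / 304.20 = 91.95 mol
n/ν → Z: 68.30, L: 45.98; L is limiting.
theoretical n(B) = (4/2) × 91.95 = 183.9 mol → 4311 g
% yield = 3940 / 4311 × 100 = 91.39 %

91.4 %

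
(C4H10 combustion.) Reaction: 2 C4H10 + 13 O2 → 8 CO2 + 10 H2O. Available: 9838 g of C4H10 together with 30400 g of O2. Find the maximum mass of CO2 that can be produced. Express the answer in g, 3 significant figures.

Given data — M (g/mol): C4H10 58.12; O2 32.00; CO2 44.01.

n(C4H10) = 9838 / 58.12 = 169.3 mol
n(O2) = 30400 / 32.00 = 950.0 mol
n/ν for C4H10 = 169.3/2 = 84.65
n/ν for O2 = 950.0/13 = 73.08
Smallest n/ν is O2 → limiting reagent.
n(CO2) = (8/13) × 950.0 = 584.6 mol
mass = 584.6 × 44.01 = 25730 g

25700 g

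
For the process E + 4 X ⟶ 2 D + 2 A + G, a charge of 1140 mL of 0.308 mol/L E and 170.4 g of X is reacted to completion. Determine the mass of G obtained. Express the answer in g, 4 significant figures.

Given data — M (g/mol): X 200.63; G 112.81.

23.95 g

n(E) = 0.308 × 1140/1000 = 0.3511 mol
n(X) = 170.4 / 200.63 = 0.8493 mol
n/ν for E = 0.3511/1 = 0.3511
n/ν for X = 0.8493/4 = 0.2123
Smallest n/ν is X → limiting reagent.
n(G) = (1/4) × 0.8493 = 0.2123 mol
mass = 0.2123 × 112.81 = 23.95 g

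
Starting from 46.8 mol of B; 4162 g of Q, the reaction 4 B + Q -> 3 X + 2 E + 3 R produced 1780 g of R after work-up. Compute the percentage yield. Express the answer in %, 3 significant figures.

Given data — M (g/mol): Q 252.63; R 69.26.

73.2 %

n(B) = 46.80 mol
n(Q) = 4162 / 252.63 = 16.47 mol
n/ν for B = 46.80/4 = 11.70
n/ν for Q = 16.47/1 = 16.47
Smallest n/ν is B → limiting reagent.
theoretical n(R) = (3/4) × 46.80 = 35.10 mol → 2431 g
% yield = 1780 / 2431 × 100 = 73.22 %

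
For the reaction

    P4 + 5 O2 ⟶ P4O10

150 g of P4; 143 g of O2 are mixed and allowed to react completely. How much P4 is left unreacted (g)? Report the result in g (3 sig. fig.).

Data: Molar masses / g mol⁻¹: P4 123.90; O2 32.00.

39.3 g

n(P4) = 150.0 / 123.90 = 1.211 mol
n(O2) = 143.0 / 32.00 = 4.469 mol
n/ν for P4 = 1.211/1 = 1.211
n/ν for O2 = 4.469/5 = 0.8938
Smallest n/ν is O2 → limiting reagent.
P4 consumed = (1/5) × 4.469 = 0.8938 mol
P4 remaining = 1.211 − 0.8938 = 0.3172 mol
mass = 0.3172 × 123.90 = 39.30 g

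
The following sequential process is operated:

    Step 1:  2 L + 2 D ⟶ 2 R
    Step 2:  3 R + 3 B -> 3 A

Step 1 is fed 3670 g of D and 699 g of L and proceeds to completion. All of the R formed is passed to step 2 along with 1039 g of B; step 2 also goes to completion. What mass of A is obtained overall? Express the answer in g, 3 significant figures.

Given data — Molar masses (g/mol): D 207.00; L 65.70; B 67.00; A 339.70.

3610 g

Step 1:
n(D) = 3670 / 207.00 = 17.73 mol
n(L) = 699.0 / 65.70 = 10.64 mol
n/ν → D: 8.865, L: 5.320; L is limiting.
n(R) produced = (2/2) × 10.64 = 10.64 mol
Step 2:
n(R) available = 10.64 mol
n(B) = 1039 / 67.00 = 15.51 mol
n/ν → R: 3.547, B: 5.170; R is limiting.
n(A) = (3/3) × 10.64 = 10.64 mol
mass = 10.64 × 339.70 = 3614 g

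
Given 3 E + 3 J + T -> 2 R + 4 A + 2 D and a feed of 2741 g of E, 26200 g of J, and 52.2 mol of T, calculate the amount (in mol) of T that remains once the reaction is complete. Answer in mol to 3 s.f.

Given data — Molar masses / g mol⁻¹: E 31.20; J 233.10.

22.9 mol

n(E) = 2741 / 31.20 = 87.85 mol
n(J) = 26200 / 233.10 = 112.4 mol
n(T) = 52.20 mol
n/ν for E = 87.85/3 = 29.28
n/ν for J = 112.4/3 = 37.47
n/ν for T = 52.20/1 = 52.20
Smallest n/ν is E → limiting reagent.
T consumed = (1/3) × 87.85 = 29.28 mol
T remaining = 52.20 − 29.28 = 22.92 mol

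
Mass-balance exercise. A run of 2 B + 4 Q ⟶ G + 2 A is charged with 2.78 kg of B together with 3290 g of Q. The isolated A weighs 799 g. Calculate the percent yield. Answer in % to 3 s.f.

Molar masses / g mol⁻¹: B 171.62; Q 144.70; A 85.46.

82.2 %

n(B) = 2.780×1000 / 171.62 = 16.20 mol
n(Q) = 3290 / 144.70 = 22.74 mol
n/ν → B: 8.100, Q: 5.685; Q is limiting.
theoretical n(A) = (2/4) × 22.74 = 11.37 mol → 971.7 g
% yield = 799 / 971.7 × 100 = 82.23 %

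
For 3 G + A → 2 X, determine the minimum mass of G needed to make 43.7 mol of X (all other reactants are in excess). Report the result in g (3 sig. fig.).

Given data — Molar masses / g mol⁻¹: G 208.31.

n(X) = 43.70 mol
n(G) = (3/2) × 43.70 = 65.55 mol
mass = 65.55 × 208.31 = 13650 g

13700 g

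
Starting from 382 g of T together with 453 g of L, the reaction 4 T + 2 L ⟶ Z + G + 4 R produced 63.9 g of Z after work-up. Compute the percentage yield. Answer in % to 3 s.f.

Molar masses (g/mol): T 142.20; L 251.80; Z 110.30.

86.3 %

n(T) = 382.0 / 142.20 = 2.686 mol
n(L) = 453.0 / 251.80 = 1.799 mol
n/ν → T: 0.6715, L: 0.8995; T is limiting.
theoretical n(Z) = (1/4) × 2.686 = 0.6715 mol → 74.07 g
% yield = 63.9 / 74.07 × 100 = 86.27 %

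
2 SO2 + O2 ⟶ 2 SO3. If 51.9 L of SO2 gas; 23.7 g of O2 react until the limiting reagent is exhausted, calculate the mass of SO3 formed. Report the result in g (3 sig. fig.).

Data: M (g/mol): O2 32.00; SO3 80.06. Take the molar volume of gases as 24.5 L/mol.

119 g

n(SO2) = 51.90 / 24.5 = 2.118 mol
n(O2) = 23.70 / 32.00 = 0.7406 mol
n/ν → SO2: 1.059, O2: 0.7406; O2 is limiting.
n(SO3) = (2/1) × 0.7406 = 1.481 mol
mass = 1.481 × 80.06 = 118.6 g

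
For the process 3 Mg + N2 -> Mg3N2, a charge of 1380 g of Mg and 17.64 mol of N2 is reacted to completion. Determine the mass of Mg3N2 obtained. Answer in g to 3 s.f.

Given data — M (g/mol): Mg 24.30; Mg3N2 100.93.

n(Mg) = 1380 / 24.30 = 56.79 mol
n(N2) = 17.64 mol
n/ν for Mg = 56.79/3 = 18.93
n/ν for N2 = 17.64/1 = 17.64
Smallest n/ν is N2 → limiting reagent.
n(Mg3N2) = (1/1) × 17.64 = 17.64 mol
mass = 17.64 × 100.93 = 1780 g

1780 g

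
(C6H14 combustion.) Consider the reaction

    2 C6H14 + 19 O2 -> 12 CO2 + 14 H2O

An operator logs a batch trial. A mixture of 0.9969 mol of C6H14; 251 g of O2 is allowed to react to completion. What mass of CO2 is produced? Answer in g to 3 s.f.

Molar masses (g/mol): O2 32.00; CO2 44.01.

n(C6H14) = 0.9969 mol
n(O2) = 251.0 / 32.00 = 7.844 mol
n/ν → C6H14: 0.4985, O2: 0.4128; O2 is limiting.
n(CO2) = (12/19) × 7.844 = 4.954 mol
mass = 4.954 × 44.01 = 218.0 g

218 g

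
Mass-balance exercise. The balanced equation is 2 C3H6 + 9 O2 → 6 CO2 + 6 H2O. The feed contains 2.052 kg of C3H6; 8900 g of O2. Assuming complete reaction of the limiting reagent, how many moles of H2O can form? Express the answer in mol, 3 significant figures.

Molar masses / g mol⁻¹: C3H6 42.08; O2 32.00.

n(C3H6) = 2.052×1000 / 42.08 = 48.76 mol
n(O2) = 8900 / 32.00 = 278.1 mol
n/ν for C3H6 = 48.76/2 = 24.38
n/ν for O2 = 278.1/9 = 30.90
Smallest n/ν is C3H6 → limiting reagent.
n(H2O) = (6/2) × 48.76 = 146.3 mol

146 mol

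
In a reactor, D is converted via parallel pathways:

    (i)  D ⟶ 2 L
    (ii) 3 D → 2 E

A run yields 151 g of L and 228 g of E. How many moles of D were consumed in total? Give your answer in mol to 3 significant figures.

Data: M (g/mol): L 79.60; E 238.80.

2.38 mol

n(L) = 151 / 79.60 = 1.897 mol
n(E) = 228 / 238.80 = 0.9548 mol
n(D) via (i) = (1/2)×1.897 = 0.9485 mol
n(D) via (ii) = (3/2)×0.9548 = 1.432 mol
total n(D) = 0.9485 + 1.432 = 2.381 mol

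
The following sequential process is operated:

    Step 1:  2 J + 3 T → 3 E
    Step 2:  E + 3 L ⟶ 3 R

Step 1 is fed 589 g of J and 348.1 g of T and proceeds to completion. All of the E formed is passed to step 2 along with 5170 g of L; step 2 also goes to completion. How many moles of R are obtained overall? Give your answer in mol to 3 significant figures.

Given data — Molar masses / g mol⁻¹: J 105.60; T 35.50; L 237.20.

Step 1:
n(J) = 589.0 / 105.60 = 5.578 mol
n(T) = 348.1 / 35.50 = 9.806 mol
n/ν for J = 5.578/2 = 2.789
n/ν for T = 9.806/3 = 3.269
Smallest n/ν is J → limiting reagent.
n(E) produced = (3/2) × 5.578 = 8.367 mol
Step 2:
n(E) available = 8.367 mol
n(L) = 5170 / 237.20 = 21.80 mol
n/ν for E = 8.367/1 = 8.367
n/ν for L = 21.80/3 = 7.267
Smallest n/ν is L → limiting reagent.
n(R) = (3/3) × 21.80 = 21.80 mol

21.8 mol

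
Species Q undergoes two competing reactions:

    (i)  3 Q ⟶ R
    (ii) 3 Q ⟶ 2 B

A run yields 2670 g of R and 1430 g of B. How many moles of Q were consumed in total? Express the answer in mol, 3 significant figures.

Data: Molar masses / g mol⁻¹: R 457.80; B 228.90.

n(R) = 2670 / 457.80 = 5.832 mol
n(B) = 1430 / 228.90 = 6.247 mol
n(Q) via (i) = (3/1)×5.832 = 17.50 mol
n(Q) via (ii) = (3/2)×6.247 = 9.371 mol
total n(Q) = 17.50 + 9.371 = 26.87 mol

26.9 mol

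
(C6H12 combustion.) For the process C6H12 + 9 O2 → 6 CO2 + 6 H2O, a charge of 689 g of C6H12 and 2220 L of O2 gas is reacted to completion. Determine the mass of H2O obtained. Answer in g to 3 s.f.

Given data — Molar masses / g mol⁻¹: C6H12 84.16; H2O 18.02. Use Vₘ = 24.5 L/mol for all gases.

885 g

n(C6H12) = 689.0 / 84.16 = 8.187 mol
n(O2) = 2220 / 24.5 = 90.61 mol
n/ν for C6H12 = 8.187/1 = 8.187
n/ν for O2 = 90.61/9 = 10.07
Smallest n/ν is C6H12 → limiting reagent.
n(H2O) = (6/1) × 8.187 = 49.12 mol
mass = 49.12 × 18.02 = 885.1 g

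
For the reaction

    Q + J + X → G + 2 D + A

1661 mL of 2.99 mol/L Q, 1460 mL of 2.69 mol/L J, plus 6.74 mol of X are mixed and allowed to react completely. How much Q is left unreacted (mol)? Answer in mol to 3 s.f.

n(Q) = 2.99 × 1661/1000 = 4.966 mol
n(J) = 2.69 × 1460/1000 = 3.927 mol
n(X) = 6.740 mol
n/ν → Q: 4.966, J: 3.927, X: 6.740; J is limiting.
Q consumed = (1/1) × 3.927 = 3.927 mol
Q remaining = 4.966 − 3.927 = 1.039 mol

1.04 mol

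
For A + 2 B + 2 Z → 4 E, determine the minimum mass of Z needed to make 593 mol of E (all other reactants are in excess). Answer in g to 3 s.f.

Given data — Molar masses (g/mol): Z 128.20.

n(E) = 593.0 mol
n(Z) = (2/4) × 593.0 = 296.5 mol
mass = 296.5 × 128.20 = 38010 g

38000 g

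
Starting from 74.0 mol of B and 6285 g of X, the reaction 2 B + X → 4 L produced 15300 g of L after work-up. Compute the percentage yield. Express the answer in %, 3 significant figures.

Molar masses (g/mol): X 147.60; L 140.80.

n(B) = 74.00 mol
n(X) = 6285 / 147.60 = 42.58 mol
n/ν → B: 37.00, X: 42.58; B is limiting.
theoretical n(L) = (4/2) × 74.00 = 148.0 mol → 20840 g
% yield = 15300 / 20840 × 100 = 73.42 %

73.4 %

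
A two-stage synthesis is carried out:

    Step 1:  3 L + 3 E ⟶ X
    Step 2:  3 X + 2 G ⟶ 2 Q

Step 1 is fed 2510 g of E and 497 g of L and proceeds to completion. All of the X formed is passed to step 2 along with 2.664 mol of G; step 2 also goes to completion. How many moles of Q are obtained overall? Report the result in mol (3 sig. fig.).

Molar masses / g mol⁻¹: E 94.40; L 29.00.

2.66 mol

Step 1:
n(E) = 2510 / 94.40 = 26.59 mol
n(L) = 497.0 / 29.00 = 17.14 mol
n/ν for E = 26.59/3 = 8.863
n/ν for L = 17.14/3 = 5.713
Smallest n/ν is L → limiting reagent.
n(X) produced = (1/3) × 17.14 = 5.713 mol
Step 2:
n(X) available = 5.713 mol
n(G) = 2.664 mol
n/ν for X = 5.713/3 = 1.904
n/ν for G = 2.664/2 = 1.332
Smallest n/ν is G → limiting reagent.
n(Q) = (2/2) × 2.664 = 2.664 mol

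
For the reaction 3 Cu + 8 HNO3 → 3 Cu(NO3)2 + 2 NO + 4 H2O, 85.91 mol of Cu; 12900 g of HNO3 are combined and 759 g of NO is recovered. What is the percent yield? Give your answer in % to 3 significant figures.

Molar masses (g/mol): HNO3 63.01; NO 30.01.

49.4 %

n(Cu) = 85.91 mol
n(HNO3) = 12900 / 63.01 = 204.7 mol
n/ν for Cu = 85.91/3 = 28.64
n/ν for HNO3 = 204.7/8 = 25.59
Smallest n/ν is HNO3 → limiting reagent.
theoretical n(NO) = (2/8) × 204.7 = 51.18 mol → 1536 g
% yield = 759 / 1536 × 100 = 49.41 %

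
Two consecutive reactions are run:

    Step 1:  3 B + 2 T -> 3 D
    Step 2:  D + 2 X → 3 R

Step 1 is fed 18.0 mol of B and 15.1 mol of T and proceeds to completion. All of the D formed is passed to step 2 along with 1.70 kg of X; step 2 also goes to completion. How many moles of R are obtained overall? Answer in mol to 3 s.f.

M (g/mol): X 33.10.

54.0 mol

Step 1:
n(B) = 18.00 mol
n(T) = 15.10 mol
n/ν for B = 18.00/3 = 6.000
n/ν for T = 15.10/2 = 7.550
Smallest n/ν is B → limiting reagent.
n(D) produced = (3/3) × 18.00 = 18.00 mol
Step 2:
n(D) available = 18.00 mol
n(X) = 1.700×1000 / 33.10 = 51.36 mol
n/ν for D = 18.00/1 = 18.00
n/ν for X = 51.36/2 = 25.68
Smallest n/ν is D → limiting reagent.
n(R) = (3/1) × 18.00 = 54.00 mol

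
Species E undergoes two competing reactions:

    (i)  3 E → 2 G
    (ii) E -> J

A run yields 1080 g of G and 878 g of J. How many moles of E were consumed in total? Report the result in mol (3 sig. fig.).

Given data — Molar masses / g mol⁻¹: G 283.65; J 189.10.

10.4 mol

n(G) = 1080 / 283.65 = 3.808 mol
n(J) = 878 / 189.10 = 4.643 mol
n(E) via (i) = (3/2)×3.808 = 5.712 mol
n(E) via (ii) = (1/1)×4.643 = 4.643 mol
total n(E) = 5.712 + 4.643 = 10.36 mol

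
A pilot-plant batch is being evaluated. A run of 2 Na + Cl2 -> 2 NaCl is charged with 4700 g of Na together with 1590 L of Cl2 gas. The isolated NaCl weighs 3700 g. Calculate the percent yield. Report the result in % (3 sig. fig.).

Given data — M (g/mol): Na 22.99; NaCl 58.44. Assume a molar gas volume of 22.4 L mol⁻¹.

n(Na) = 4700 / 22.99 = 204.4 mol
n(Cl2) = 1590 / 22.4 = 70.98 mol
n/ν → Na: 102.2, Cl2: 70.98; Cl2 is limiting.
theoretical n(NaCl) = (2/1) × 70.98 = 142.0 mol → 8298 g
% yield = 3700 / 8298 × 100 = 44.59 %

44.6 %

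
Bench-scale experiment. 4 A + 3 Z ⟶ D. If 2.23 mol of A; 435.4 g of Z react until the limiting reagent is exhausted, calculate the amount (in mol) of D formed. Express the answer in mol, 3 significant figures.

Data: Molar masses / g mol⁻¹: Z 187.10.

0.558 mol

n(A) = 2.230 mol
n(Z) = 435.4 / 187.10 = 2.327 mol
n/ν → A: 0.5575, Z: 0.7757; A is limiting.
n(D) = (1/4) × 2.230 = 0.5575 mol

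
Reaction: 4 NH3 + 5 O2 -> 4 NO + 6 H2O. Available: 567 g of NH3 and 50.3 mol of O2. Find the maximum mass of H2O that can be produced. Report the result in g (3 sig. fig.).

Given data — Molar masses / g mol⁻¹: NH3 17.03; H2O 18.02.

n(NH3) = 567.0 / 17.03 = 33.29 mol
n(O2) = 50.30 mol
n/ν for NH3 = 33.29/4 = 8.323
n/ν for O2 = 50.30/5 = 10.06
Smallest n/ν is NH3 → limiting reagent.
n(H2O) = (6/4) × 33.29 = 49.94 mol
mass = 49.94 × 18.02 = 899.9 g

900 g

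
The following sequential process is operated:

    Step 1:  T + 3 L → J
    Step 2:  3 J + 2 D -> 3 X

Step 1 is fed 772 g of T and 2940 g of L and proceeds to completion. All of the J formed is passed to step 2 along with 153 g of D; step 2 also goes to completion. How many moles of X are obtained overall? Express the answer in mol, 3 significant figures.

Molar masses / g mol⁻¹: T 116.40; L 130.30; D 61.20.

Step 1:
n(T) = 772.0 / 116.40 = 6.632 mol
n(L) = 2940 / 130.30 = 22.56 mol
n/ν for T = 6.632/1 = 6.632
n/ν for L = 22.56/3 = 7.520
Smallest n/ν is T → limiting reagent.
n(J) produced = (1/1) × 6.632 = 6.632 mol
Step 2:
n(J) available = 6.632 mol
n(D) = 153.0 / 61.20 = 2.500 mol
n/ν for J = 6.632/3 = 2.211
n/ν for D = 2.500/2 = 1.250
Smallest n/ν is D → limiting reagent.
n(X) = (3/2) × 2.500 = 3.750 mol

3.75 mol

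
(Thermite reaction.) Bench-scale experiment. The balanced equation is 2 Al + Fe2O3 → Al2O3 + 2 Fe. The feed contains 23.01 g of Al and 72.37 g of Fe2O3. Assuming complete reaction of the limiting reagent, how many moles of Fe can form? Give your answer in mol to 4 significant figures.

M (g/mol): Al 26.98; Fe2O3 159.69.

n(Al) = 23.01 / 26.98 = 0.8529 mol
n(Fe2O3) = 72.37 / 159.69 = 0.4532 mol
n/ν for Al = 0.8529/2 = 0.4265
n/ν for Fe2O3 = 0.4532/1 = 0.4532
Smallest n/ν is Al → limiting reagent.
n(Fe) = (2/2) × 0.8529 = 0.8529 mol

0.8529 mol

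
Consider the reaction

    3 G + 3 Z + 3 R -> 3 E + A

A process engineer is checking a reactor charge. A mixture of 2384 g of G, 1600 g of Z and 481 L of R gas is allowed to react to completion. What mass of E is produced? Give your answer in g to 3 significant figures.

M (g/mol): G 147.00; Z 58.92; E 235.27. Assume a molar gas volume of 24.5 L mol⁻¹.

n(G) = 2384 / 147.00 = 16.22 mol
n(Z) = 1600 / 58.92 = 27.16 mol
n(R) = 481.0 / 24.5 = 19.63 mol
n/ν → G: 5.407, Z: 9.053, R: 6.543; G is limiting.
n(E) = (3/3) × 16.22 = 16.22 mol
mass = 16.22 × 235.27 = 3816 g

3820 g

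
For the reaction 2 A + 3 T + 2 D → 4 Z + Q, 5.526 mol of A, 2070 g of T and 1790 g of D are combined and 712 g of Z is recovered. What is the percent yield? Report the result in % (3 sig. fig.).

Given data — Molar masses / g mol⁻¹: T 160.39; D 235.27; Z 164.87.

39.1 %

n(A) = 5.526 mol
n(T) = 2070 / 160.39 = 12.91 mol
n(D) = 1790 / 235.27 = 7.608 mol
n/ν → A: 2.763, T: 4.303, D: 3.804; A is limiting.
theoretical n(Z) = (4/2) × 5.526 = 11.05 mol → 1822 g
% yield = 712 / 1822 × 100 = 39.08 %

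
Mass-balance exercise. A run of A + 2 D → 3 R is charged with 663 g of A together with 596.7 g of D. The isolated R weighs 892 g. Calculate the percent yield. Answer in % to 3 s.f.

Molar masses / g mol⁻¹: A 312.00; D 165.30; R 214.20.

76.9 %

n(A) = 663.0 / 312.00 = 2.125 mol
n(D) = 596.7 / 165.30 = 3.610 mol
n/ν for A = 2.125/1 = 2.125
n/ν for D = 3.610/2 = 1.805
Smallest n/ν is D → limiting reagent.
theoretical n(R) = (3/2) × 3.610 = 5.415 mol → 1160 g
% yield = 892 / 1160 × 100 = 76.90 %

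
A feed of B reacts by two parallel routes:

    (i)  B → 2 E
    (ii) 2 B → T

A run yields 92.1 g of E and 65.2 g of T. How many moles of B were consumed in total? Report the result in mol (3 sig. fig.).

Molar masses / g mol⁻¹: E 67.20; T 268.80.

n(E) = 92.1 / 67.20 = 1.371 mol
n(T) = 65.2 / 268.80 = 0.2426 mol
n(B) via (i) = (1/2)×1.371 = 0.6855 mol
n(B) via (ii) = (2/1)×0.2426 = 0.4852 mol
total n(B) = 0.6855 + 0.4852 = 1.171 mol

1.17 mol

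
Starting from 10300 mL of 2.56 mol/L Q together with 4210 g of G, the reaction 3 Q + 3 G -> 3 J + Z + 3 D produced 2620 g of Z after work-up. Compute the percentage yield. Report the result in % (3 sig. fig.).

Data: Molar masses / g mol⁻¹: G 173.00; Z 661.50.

n(Q) = 2.56 × 10300/1000 = 26.37 mol
n(G) = 4210 / 173.00 = 24.34 mol
n/ν for Q = 26.37/3 = 8.790
n/ν for G = 24.34/3 = 8.113
Smallest n/ν is G → limiting reagent.
theoretical n(Z) = (1/3) × 24.34 = 8.113 mol → 5367 g
% yield = 2620 / 5367 × 100 = 48.82 %

48.8 %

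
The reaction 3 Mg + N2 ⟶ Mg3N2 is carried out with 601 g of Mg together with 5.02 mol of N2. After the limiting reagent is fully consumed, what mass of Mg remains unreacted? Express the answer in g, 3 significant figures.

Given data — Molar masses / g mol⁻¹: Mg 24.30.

235 g

n(Mg) = 601.0 / 24.30 = 24.73 mol
n(N2) = 5.020 mol
n/ν for Mg = 24.73/3 = 8.243
n/ν for N2 = 5.020/1 = 5.020
Smallest n/ν is N2 → limiting reagent.
Mg consumed = (3/1) × 5.020 = 15.06 mol
Mg remaining = 24.73 − 15.06 = 9.670 mol
mass = 9.670 × 24.30 = 235.0 g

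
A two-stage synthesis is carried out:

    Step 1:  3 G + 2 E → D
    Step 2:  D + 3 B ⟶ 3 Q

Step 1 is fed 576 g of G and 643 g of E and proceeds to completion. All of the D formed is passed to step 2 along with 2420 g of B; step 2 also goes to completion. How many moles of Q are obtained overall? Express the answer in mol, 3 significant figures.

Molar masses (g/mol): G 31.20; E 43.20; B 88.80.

Step 1:
n(G) = 576.0 / 31.20 = 18.46 mol
n(E) = 643.0 / 43.20 = 14.88 mol
n/ν → G: 6.153, E: 7.440; G is limiting.
n(D) produced = (1/3) × 18.46 = 6.153 mol
Step 2:
n(D) available = 6.153 mol
n(B) = 2420 / 88.80 = 27.25 mol
n/ν → D: 6.153, B: 9.083; D is limiting.
n(Q) = (3/1) × 6.153 = 18.46 mol

18.5 mol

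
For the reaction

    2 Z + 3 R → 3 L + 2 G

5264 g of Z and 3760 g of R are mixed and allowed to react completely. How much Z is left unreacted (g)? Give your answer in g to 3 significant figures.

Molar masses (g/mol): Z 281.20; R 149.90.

562 g

n(Z) = 5264 / 281.20 = 18.72 mol
n(R) = 3760 / 149.90 = 25.08 mol
n/ν → Z: 9.360, R: 8.360; R is limiting.
Z consumed = (2/3) × 25.08 = 16.72 mol
Z remaining = 18.72 − 16.72 = 2.000 mol
mass = 2.000 × 281.20 = 562.4 g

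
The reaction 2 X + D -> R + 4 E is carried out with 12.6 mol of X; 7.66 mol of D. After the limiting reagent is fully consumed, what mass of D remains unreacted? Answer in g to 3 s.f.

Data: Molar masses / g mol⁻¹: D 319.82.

n(X) = 12.60 mol
n(D) = 7.660 mol
n/ν → X: 6.300, D: 7.660; X is limiting.
D consumed = (1/2) × 12.60 = 6.300 mol
D remaining = 7.660 − 6.300 = 1.360 mol
mass = 1.360 × 319.82 = 435.0 g

435 g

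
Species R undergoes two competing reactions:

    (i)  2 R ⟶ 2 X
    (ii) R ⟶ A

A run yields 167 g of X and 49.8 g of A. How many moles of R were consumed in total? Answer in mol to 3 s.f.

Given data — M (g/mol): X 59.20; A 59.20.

n(X) = 167 / 59.20 = 2.821 mol
n(A) = 49.8 / 59.20 = 0.8412 mol
n(R) via (i) = (2/2)×2.821 = 2.821 mol
n(R) via (ii) = (1/1)×0.8412 = 0.8412 mol
total n(R) = 2.821 + 0.8412 = 3.662 mol

3.66 mol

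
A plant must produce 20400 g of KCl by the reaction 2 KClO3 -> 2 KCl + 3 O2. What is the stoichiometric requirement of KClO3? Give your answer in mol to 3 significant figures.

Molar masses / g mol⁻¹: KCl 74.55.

n(KCl) = 20400 / 74.55 = 273.6 mol
n(KClO3) = (2/2) × 273.6 = 273.6 mol

274 mol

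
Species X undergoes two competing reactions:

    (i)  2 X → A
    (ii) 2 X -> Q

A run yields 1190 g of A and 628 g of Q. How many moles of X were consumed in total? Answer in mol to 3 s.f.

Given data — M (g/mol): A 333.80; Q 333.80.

10.9 mol

n(A) = 1190 / 333.80 = 3.565 mol
n(Q) = 628 / 333.80 = 1.881 mol
n(X) via (i) = (2/1)×3.565 = 7.130 mol
n(X) via (ii) = (2/1)×1.881 = 3.762 mol
total n(X) = 7.130 + 3.762 = 10.89 mol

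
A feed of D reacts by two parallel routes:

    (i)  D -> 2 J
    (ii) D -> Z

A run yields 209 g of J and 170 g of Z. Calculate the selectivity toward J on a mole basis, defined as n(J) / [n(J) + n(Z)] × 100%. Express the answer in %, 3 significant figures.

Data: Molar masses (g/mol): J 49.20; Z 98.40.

71.1 %

n(J) = 209 / 49.20 = 4.248 mol
n(Z) = 170 / 98.40 = 1.728 mol
selectivity = 4.248/(4.248+1.728) × 100 = 71.08 %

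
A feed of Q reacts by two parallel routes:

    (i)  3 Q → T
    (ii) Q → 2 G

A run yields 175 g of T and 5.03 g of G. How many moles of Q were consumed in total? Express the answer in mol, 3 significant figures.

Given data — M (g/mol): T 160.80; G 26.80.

3.36 mol

n(T) = 175 / 160.80 = 1.088 mol
n(G) = 5.03 / 26.80 = 0.1877 mol
n(Q) via (i) = (3/1)×1.088 = 3.264 mol
n(Q) via (ii) = (1/2)×0.1877 = 0.09385 mol
total n(Q) = 3.264 + 0.09385 = 3.358 mol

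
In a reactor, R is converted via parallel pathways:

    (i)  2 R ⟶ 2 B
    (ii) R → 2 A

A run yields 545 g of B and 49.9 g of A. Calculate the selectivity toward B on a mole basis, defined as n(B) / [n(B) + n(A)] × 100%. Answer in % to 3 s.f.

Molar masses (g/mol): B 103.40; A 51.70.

n(B) = 545 / 103.40 = 5.271 mol
n(A) = 49.9 / 51.70 = 0.9652 mol
selectivity = 5.271/(5.271+0.9652) × 100 = 84.52 %

84.5 %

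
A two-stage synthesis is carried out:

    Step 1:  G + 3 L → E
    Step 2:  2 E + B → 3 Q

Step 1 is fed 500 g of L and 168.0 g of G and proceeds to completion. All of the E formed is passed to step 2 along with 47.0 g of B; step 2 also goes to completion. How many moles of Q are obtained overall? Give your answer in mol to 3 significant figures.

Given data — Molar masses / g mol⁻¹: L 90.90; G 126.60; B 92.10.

1.53 mol

Step 1:
n(L) = 500.0 / 90.90 = 5.501 mol
n(G) = 168.0 / 126.60 = 1.327 mol
n/ν → L: 1.834, G: 1.327; G is limiting.
n(E) produced = (1/1) × 1.327 = 1.327 mol
Step 2:
n(E) available = 1.327 mol
n(B) = 47.00 / 92.10 = 0.5103 mol
n/ν → E: 0.6635, B: 0.5103; B is limiting.
n(Q) = (3/1) × 0.5103 = 1.531 mol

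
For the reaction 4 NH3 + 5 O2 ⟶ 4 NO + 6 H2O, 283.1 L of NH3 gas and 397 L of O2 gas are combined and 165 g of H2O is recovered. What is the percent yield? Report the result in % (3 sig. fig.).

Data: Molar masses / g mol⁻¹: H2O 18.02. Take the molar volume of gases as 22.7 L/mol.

n(NH3) = 283.1 / 22.7 = 12.47 mol
n(O2) = 397.0 / 22.7 = 17.49 mol
n/ν for NH3 = 12.47/4 = 3.118
n/ν for O2 = 17.49/5 = 3.498
Smallest n/ν is NH3 → limiting reagent.
theoretical n(H2O) = (6/4) × 12.47 = 18.71 mol → 337.2 g
% yield = 165 / 337.2 × 100 = 48.93 %

48.9 %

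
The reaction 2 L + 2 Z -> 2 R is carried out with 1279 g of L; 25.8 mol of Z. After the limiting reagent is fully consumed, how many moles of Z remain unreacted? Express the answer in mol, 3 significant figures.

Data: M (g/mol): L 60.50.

n(L) = 1279 / 60.50 = 21.14 mol
n(Z) = 25.80 mol
n/ν → L: 10.57, Z: 12.90; L is limiting.
Z consumed = (2/2) × 21.14 = 21.14 mol
Z remaining = 25.80 − 21.14 = 4.660 mol

4.66 mol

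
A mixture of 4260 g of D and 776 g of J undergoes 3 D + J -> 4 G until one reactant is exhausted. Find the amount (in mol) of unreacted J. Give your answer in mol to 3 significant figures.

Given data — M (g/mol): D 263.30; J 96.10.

n(D) = 4260 / 263.30 = 16.18 mol
n(J) = 776.0 / 96.10 = 8.075 mol
n/ν for D = 16.18/3 = 5.393
n/ν for J = 8.075/1 = 8.075
Smallest n/ν is D → limiting reagent.
J consumed = (1/3) × 16.18 = 5.393 mol
J remaining = 8.075 − 5.393 = 2.682 mol

2.68 mol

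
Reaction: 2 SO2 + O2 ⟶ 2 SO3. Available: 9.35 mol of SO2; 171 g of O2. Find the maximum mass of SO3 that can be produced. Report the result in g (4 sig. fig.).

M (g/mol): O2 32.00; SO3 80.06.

n(SO2) = 9.350 mol
n(O2) = 171.0 / 32.00 = 5.344 mol
n/ν for SO2 = 9.350/2 = 4.675
n/ν for O2 = 5.344/1 = 5.344
Smallest n/ν is SO2 → limiting reagent.
n(SO3) = (2/2) × 9.350 = 9.350 mol
mass = 9.350 × 80.06 = 748.6 g

748.6 g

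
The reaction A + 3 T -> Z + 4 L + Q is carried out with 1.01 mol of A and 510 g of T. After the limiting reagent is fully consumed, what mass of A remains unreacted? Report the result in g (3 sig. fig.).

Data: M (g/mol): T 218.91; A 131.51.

30.7 g

n(A) = 1.010 mol
n(T) = 510.0 / 218.91 = 2.330 mol
n/ν for A = 1.010/1 = 1.010
n/ν for T = 2.330/3 = 0.7767
Smallest n/ν is T → limiting reagent.
A consumed = (1/3) × 2.330 = 0.7767 mol
A remaining = 1.010 − 0.7767 = 0.2333 mol
mass = 0.2333 × 131.51 = 30.68 g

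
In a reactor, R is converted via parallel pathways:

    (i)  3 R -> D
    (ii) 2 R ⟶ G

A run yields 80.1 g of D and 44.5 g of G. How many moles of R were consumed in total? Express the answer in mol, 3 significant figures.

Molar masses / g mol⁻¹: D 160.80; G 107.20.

2.32 mol

n(D) = 80.1 / 160.80 = 0.4981 mol
n(G) = 44.5 / 107.20 = 0.4151 mol
n(R) via (i) = (3/1)×0.4981 = 1.494 mol
n(R) via (ii) = (2/1)×0.4151 = 0.8302 mol
total n(R) = 1.494 + 0.8302 = 2.324 mol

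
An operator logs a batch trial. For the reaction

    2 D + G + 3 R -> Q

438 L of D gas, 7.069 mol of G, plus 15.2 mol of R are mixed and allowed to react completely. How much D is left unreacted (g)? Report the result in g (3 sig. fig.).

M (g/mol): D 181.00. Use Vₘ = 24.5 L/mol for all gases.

n(D) = 438.0 / 24.5 = 17.88 mol
n(G) = 7.069 mol
n(R) = 15.20 mol
n/ν for D = 17.88/2 = 8.940
n/ν for G = 7.069/1 = 7.069
n/ν for R = 15.20/3 = 5.067
Smallest n/ν is R → limiting reagent.
D consumed = (2/3) × 15.20 = 10.13 mol
D remaining = 17.88 − 10.13 = 7.750 mol
mass = 7.750 × 181.00 = 1403 g

1400 g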